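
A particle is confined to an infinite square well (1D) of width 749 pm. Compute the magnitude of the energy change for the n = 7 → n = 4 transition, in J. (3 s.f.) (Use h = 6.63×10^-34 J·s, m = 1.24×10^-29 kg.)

|ΔE| = 2.61×10^-19 J

E_1 = h²/(8mL²) = 7.899×10^-21 J.
|ΔE| = |7² − 4²|·E_1 = 33·7.899×10^-21 J = 2.61×10^-19 J.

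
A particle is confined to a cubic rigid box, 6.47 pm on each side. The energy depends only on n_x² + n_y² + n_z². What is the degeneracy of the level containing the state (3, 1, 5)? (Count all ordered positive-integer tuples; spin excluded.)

The level has n_x² + n_y² + n_z² = 35. The ordered positive-integer solutions are (1, 3, 5), (1, 5, 3), (3, 1, 5), (3, 5, 1), (5, 1, 3), (5, 3, 1).
That gives 6 states.

degeneracy = 6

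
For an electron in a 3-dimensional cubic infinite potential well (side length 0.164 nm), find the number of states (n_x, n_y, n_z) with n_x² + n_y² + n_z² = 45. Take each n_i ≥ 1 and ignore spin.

The level has n_x² + n_y² + n_z² = 45. The ordered positive-integer solutions are (2, 4, 5), (2, 5, 4), (4, 2, 5), (4, 5, 2), (5, 2, 4), (5, 4, 2).
That gives 6 states.

degeneracy = 6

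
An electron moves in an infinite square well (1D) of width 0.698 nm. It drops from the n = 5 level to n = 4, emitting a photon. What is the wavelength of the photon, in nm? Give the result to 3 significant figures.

λ = 178 nm

E_1 = h²/(8m_eL²) = 1.237×10^-19 J, so ΔE = (5² − 4²)E_1 = 1.113×10^-18 J.
λ = hc/ΔE = (6.626×10^-34·2.998×10^8)/1.113×10^-18 = 1.78×10^-7 m = 178 nm.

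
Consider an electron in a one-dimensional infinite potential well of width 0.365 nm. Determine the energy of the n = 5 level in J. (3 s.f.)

E_5 = 1.13×10^-17 J

For an infinite well E_n = n²h²/(8m_eL²), so E_1 = h²/(8m_eL²) = (6.626×10^-34)²/(8·9.109×10^-31·(3.65×10^-10 m)²) = 4.522×10^-19 J.
Then E_5 = 5²·E_1 = 25·4.522×10^-19 J = 1.13×10^-17 J.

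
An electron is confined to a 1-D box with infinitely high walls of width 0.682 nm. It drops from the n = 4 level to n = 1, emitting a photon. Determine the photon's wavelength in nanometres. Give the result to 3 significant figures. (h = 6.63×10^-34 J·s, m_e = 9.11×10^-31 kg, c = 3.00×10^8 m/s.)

λ = 102 nm

E_1 = h²/(8m_eL²) = 1.297×10^-19 J, so ΔE = (4² − 1²)E_1 = 1.945×10^-18 J.
λ = hc/ΔE = (6.63×10^-34·3.00×10^8)/1.945×10^-18 = 1.02×10^-7 m = 102 nm.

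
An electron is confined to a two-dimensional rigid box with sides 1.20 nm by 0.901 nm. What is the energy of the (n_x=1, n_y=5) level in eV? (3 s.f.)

For a 2D rectangular well E = (h²/8m_e)·Σ n_i²/L_i² = (6.626×10^-34)²/(8·9.109×10^-31) · [1²/(1.20 nm)² + 5²/(0.901 nm)²].
Evaluating gives E = 1.897×10^-18 J = 11.8 eV.

E = 11.8 eV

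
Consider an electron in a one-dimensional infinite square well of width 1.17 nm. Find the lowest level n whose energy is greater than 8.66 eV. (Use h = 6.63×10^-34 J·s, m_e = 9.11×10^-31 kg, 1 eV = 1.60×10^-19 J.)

E_1 = h²/(8m_eL²) = 4.406×10^-20 J = 0.2754 eV.
Need n² > 8.66/0.2754 = 31.45, i.e. n > 5.608.
The smallest integer satisfying this is n = 6.

n = 6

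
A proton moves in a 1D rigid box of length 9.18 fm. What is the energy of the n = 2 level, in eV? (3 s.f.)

For an infinite well E_n = n²h²/(8m_pL²), so E_1 = h²/(8m_pL²) = (6.626×10^-34)²/(8·1.673×10^-27·(9.18×10^-15 m)²) = 3.893×10^-13 J.
Then E_2 = 2²·E_1 = 4·3.893×10^-13 J = 1.557×10^-12 J.
Converting, E_2 = 1.557×10^-12 J / (1.602×10^-19 J/eV) = 9.72×10^6 eV.

E_2 = 9.72×10^6 eV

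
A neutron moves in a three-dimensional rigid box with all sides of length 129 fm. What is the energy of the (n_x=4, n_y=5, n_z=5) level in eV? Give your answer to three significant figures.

For a 3D rectangular well E = (h²/8m_n)·Σ n_i²/L_i² = (6.626×10^-34)²/(8·1.675×10^-27) · [4²/(129 fm)² + 5²/(129 fm)² + 5²/(129 fm)²].
Evaluating gives E = 1.299×10^-13 J = 8.11×10^5 eV.

E = 8.11×10^5 eV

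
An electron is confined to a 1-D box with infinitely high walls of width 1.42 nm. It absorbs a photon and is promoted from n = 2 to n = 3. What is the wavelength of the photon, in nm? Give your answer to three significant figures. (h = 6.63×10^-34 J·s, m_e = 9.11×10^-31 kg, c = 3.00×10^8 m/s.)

λ = 1.33×10^3 nm

E_1 = h²/(8m_eL²) = 2.991×10^-20 J, so ΔE = (3² − 2²)E_1 = 1.496×10^-19 J.
λ = hc/ΔE = (6.63×10^-34·3.00×10^8)/1.496×10^-19 = 1.33×10^-6 m = 1.33×10^3 nm.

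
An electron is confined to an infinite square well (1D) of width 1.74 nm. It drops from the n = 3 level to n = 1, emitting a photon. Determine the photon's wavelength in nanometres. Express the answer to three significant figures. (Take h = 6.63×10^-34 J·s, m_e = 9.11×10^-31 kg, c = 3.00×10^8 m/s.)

λ = 1.25×10^3 nm

E_1 = h²/(8m_eL²) = 1.992×10^-20 J, so ΔE = (3² − 1²)E_1 = 1.594×10^-19 J.
λ = hc/ΔE = (6.63×10^-34·3.00×10^8)/1.594×10^-19 = 1.25×10^-6 m = 1.25×10^3 nm.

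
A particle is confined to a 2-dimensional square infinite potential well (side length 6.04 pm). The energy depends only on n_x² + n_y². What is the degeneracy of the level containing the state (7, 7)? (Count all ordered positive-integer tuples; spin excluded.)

The level has n_x² + n_y² = 98. The ordered positive-integer solutions are (7, 7).
That gives 1 state.

degeneracy = 1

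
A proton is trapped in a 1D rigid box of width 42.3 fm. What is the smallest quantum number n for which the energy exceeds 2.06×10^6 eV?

n = 5

E_1 = h²/(8m_pL²) = 1.833×10^-14 J = 1.144×10^5 eV.
Need n² > 2.06×10^6/1.144×10^5 = 18.01, i.e. n > 4.244.
The smallest integer satisfying this is n = 5.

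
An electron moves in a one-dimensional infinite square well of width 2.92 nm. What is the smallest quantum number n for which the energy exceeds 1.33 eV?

E_1 = h²/(8m_eL²) = 7.066×10^-21 J = 0.04411 eV.
Need n² > 1.33/0.04411 = 30.15, i.e. n > 5.491.
The smallest integer satisfying this is n = 6.

n = 6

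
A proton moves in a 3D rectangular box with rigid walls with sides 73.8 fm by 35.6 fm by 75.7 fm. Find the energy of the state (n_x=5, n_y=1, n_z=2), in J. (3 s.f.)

For a 3D rectangular well E = (h²/8m_p)·Σ n_i²/L_i² = (6.626×10^-34)²/(8·1.673×10^-27) · [5²/(73.8 fm)² + 1²/(35.6 fm)² + 2²/(75.7 fm)²].
Evaluating gives E = 1.99×10^-13 J.

E = 1.99×10^-13 J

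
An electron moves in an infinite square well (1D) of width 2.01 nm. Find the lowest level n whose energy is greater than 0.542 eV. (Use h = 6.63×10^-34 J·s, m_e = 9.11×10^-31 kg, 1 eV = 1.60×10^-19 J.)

n = 3

E_1 = h²/(8m_eL²) = 1.493×10^-20 J = 0.09331 eV.
Need n² > 0.542/0.09331 = 5.809, i.e. n > 2.410.
The smallest integer satisfying this is n = 3.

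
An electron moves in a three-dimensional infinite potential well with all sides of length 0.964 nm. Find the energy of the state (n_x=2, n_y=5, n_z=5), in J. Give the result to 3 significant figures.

For a 3D rectangular well E = (h²/8m_e)·Σ n_i²/L_i² = (6.626×10^-34)²/(8·9.109×10^-31) · [2²/(0.964 nm)² + 5²/(0.964 nm)² + 5²/(0.964 nm)²].
Evaluating gives E = 3.50×10^-18 J.

E = 3.50×10^-18 J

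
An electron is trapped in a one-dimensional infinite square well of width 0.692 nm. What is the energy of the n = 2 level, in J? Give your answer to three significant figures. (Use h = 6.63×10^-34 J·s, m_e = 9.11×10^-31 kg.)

E_2 = 5.04×10^-19 J

For an infinite well E_n = n²h²/(8m_eL²), so E_1 = h²/(8m_eL²) = (6.63×10^-34)²/(8·9.11×10^-31·(6.92×10^-10 m)²) = 1.260×10^-19 J.
Then E_2 = 2²·E_1 = 4·1.260×10^-19 J = 5.04×10^-19 J.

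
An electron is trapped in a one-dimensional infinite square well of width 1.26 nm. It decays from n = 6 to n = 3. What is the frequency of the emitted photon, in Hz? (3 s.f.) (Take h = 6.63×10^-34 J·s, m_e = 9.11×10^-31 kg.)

E_1 = h²/(8m_eL²) = 3.799×10^-20 J and ΔE = (6² − 3²)E_1 = 1.026×10^-18 J.
f = ΔE/h = 1.026×10^-18/6.63×10^-34 = 1.55×10^15 Hz.

f = 1.55×10^15 Hz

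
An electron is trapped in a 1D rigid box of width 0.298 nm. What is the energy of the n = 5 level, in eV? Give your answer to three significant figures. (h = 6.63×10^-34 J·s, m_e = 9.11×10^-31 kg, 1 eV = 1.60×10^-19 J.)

For an infinite well E_n = n²h²/(8m_eL²), so E_1 = h²/(8m_eL²) = (6.63×10^-34)²/(8·9.11×10^-31·(2.98×10^-10 m)²) = 6.792×10^-19 J.
Then E_5 = 5²·E_1 = 25·6.792×10^-19 J = 1.698×10^-17 J.
Converting, E_5 = 1.698×10^-17 J / (1.60×10^-19 J/eV) = 106 eV.

E_5 = 106 eV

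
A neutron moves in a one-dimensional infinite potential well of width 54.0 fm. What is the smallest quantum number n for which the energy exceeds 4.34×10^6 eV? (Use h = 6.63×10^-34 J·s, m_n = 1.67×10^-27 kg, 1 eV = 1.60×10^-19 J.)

n = 8

E_1 = h²/(8m_nL²) = 1.128×10^-14 J = 7.050×10^4 eV.
Need n² > 4.34×10^6/7.050×10^4 = 61.56, i.e. n > 7.846.
The smallest integer satisfying this is n = 8.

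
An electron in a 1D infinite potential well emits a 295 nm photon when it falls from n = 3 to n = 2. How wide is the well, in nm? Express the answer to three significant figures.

The photon carries ΔE = hc/λ = 6.626×10^-34·2.998×10^8/2.95×10^-7 m = 6.734×10^-19 J.
Since ΔE = (3² − 2²)E_1, E_1 = 1.347×10^-19 J, and L = h/√(8m_eE_1) = 6.69×10^-10 m = 0.669 nm.

L = 0.669 nm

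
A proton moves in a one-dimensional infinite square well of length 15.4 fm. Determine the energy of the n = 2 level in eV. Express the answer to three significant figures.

For an infinite well E_n = n²h²/(8m_pL²), so E_1 = h²/(8m_pL²) = (6.626×10^-34)²/(8·1.673×10^-27·(1.54×10^-14 m)²) = 1.383×10^-13 J.
Then E_2 = 2²·E_1 = 4·1.383×10^-13 J = 5.532×10^-13 J.
Converting, E_2 = 5.532×10^-13 J / (1.602×10^-19 J/eV) = 3.45×10^6 eV.

E_2 = 3.45×10^6 eV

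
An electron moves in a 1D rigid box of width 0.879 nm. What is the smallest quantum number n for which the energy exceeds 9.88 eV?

E_1 = h²/(8m_eL²) = 7.798×10^-20 J = 0.4868 eV.
Need n² > 9.88/0.4868 = 20.30, i.e. n > 4.506.
The smallest integer satisfying this is n = 5.

n = 5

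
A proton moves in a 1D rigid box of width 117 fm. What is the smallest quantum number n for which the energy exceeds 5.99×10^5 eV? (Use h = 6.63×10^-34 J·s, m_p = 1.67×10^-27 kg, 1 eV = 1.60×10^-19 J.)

n = 7

E_1 = h²/(8m_pL²) = 2.404×10^-15 J = 1.503×10^4 eV.
Need n² > 5.99×10^5/1.503×10^4 = 39.85, i.e. n > 6.313.
The smallest integer satisfying this is n = 7.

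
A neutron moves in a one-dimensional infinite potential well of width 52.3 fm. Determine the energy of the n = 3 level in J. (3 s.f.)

For an infinite well E_n = n²h²/(8m_nL²), so E_1 = h²/(8m_nL²) = (6.626×10^-34)²/(8·1.675×10^-27·(5.23×10^-14 m)²) = 1.198×10^-14 J.
Then E_3 = 3²·E_1 = 9·1.198×10^-14 J = 1.08×10^-13 J.

E_3 = 1.08×10^-13 J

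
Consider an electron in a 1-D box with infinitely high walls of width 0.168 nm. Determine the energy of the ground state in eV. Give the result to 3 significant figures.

For an infinite well E_n = n²h²/(8m_eL²), so E_1 = h²/(8m_eL²) = (6.626×10^-34)²/(8·9.109×10^-31·(1.68×10^-10 m)²) = 2.135×10^-18 J.
Converting, E_1 = 2.135×10^-18 J / (1.602×10^-19 J/eV) = 13.3 eV.

E_1 = 13.3 eV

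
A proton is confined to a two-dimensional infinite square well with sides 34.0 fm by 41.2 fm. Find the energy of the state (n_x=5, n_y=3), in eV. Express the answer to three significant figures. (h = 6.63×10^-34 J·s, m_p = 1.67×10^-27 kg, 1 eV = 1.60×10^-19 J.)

E = 5.54×10^6 eV

For a 2D rectangular well E = (h²/8m_p)·Σ n_i²/L_i² = (6.63×10^-34)²/(8·1.67×10^-27) · [5²/(34.0 fm)² + 3²/(41.2 fm)²].
Evaluating gives E = 8.860×10^-13 J = 5.54×10^6 eV.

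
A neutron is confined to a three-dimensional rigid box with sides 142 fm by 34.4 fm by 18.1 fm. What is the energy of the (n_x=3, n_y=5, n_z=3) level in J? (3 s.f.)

For a 3D rectangular well E = (h²/8m_n)·Σ n_i²/L_i² = (6.626×10^-34)²/(8·1.675×10^-27) · [3²/(142 fm)² + 5²/(34.4 fm)² + 3²/(18.1 fm)²].
Evaluating gives E = 1.61×10^-12 J.

E = 1.61×10^-12 J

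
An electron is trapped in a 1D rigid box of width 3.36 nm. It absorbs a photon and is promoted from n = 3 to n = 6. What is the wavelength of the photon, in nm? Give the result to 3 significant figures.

E_1 = h²/(8m_eL²) = 5.337×10^-21 J, so ΔE = (6² − 3²)E_1 = 1.441×10^-19 J.
λ = hc/ΔE = (6.626×10^-34·2.998×10^8)/1.441×10^-19 = 1.38×10^-6 m = 1.38×10^3 nm.

λ = 1.38×10^3 nm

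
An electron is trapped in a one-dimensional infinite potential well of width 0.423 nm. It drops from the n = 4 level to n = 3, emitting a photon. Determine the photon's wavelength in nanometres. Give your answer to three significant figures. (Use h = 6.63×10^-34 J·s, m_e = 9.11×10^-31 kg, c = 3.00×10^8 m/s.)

λ = 84.3 nm

E_1 = h²/(8m_eL²) = 3.371×10^-19 J, so ΔE = (4² − 3²)E_1 = 2.360×10^-18 J.
λ = hc/ΔE = (6.63×10^-34·3.00×10^8)/2.360×10^-18 = 8.43×10^-8 m = 84.3 nm.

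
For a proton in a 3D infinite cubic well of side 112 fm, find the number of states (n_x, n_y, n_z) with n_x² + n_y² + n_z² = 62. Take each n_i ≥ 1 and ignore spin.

The level has n_x² + n_y² + n_z² = 62. The ordered positive-integer solutions are (1, 5, 6), (1, 6, 5), (2, 3, 7), (2, 7, 3), (3, 2, 7), (3, 7, 2), (5, 1, 6), (5, 6, 1), (6, 1, 5), (6, 5, 1), (7, 2, 3), (7, 3, 2).
That gives 12 states.

degeneracy = 12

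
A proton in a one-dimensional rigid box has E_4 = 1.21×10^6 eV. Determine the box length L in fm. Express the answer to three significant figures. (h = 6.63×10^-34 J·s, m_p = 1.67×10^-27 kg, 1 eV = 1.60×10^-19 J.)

From E_n = n²h²/(8m_pL²), L = n·h/√(8m_pE_n).
E_4 = 1.21×10^6 eV = 1.936×10^-13 J, so L = 4·6.63×10^-34/√(8·1.67×10^-27·1.936×10^-13) = 5.21×10^-14 m = 52.1 fm.

L = 52.1 fm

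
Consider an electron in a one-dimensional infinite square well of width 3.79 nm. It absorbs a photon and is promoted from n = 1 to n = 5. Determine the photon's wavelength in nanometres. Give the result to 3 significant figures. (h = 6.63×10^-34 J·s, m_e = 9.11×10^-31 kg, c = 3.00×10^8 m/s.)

E_1 = h²/(8m_eL²) = 4.199×10^-21 J, so ΔE = (5² − 1²)E_1 = 1.008×10^-19 J.
λ = hc/ΔE = (6.63×10^-34·3.00×10^8)/1.008×10^-19 = 1.97×10^-6 m = 1.97×10^3 nm.

λ = 1.97×10^3 nm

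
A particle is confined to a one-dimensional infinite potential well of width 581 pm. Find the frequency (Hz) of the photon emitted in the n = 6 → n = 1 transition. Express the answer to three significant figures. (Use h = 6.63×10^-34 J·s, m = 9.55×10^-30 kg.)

f = 9.00×10^14 Hz

E_1 = h²/(8mL²) = 1.704×10^-20 J and ΔE = (6² − 1²)E_1 = 5.964×10^-19 J.
f = ΔE/h = 5.964×10^-19/6.63×10^-34 = 9.00×10^14 Hz.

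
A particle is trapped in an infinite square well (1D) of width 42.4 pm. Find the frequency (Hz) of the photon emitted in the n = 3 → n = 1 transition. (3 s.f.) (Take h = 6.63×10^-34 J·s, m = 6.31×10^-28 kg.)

f = 5.84×10^14 Hz

E_1 = h²/(8mL²) = 4.844×10^-20 J and ΔE = (3² − 1²)E_1 = 3.875×10^-19 J.
f = ΔE/h = 3.875×10^-19/6.63×10^-34 = 5.84×10^14 Hz.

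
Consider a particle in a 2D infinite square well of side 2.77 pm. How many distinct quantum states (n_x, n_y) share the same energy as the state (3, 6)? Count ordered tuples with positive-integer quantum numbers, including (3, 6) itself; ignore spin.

degeneracy = 2

The level has n_x² + n_y² = 45. The ordered positive-integer solutions are (3, 6), (6, 3).
That gives 2 states.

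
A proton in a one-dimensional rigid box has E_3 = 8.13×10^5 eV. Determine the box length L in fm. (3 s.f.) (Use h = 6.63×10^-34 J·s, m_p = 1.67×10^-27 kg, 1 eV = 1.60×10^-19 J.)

From E_n = n²h²/(8m_pL²), L = n·h/√(8m_pE_n).
E_3 = 8.13×10^5 eV = 1.301×10^-13 J, so L = 3·6.63×10^-34/√(8·1.67×10^-27·1.301×10^-13) = 4.77×10^-14 m = 47.7 fm.

L = 47.7 fm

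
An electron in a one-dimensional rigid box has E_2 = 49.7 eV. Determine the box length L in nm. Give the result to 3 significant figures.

From E_n = n²h²/(8m_eL²), L = n·h/√(8m_eE_n).
E_2 = 49.7 eV = 7.962×10^-18 J, so L = 2·6.626×10^-34/√(8·9.109×10^-31·7.962×10^-18) = 1.74×10^-10 m = 0.174 nm.

L = 0.174 nm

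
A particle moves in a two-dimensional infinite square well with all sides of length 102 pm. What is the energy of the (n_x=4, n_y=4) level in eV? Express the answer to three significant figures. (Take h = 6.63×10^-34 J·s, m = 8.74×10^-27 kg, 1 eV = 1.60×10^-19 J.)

For a 2D rectangular well E = (h²/8m)·Σ n_i²/L_i² = (6.63×10^-34)²/(8·8.74×10^-27) · [4²/(102 pm)² + 4²/(102 pm)²].
Evaluating gives E = 1.934×10^-20 J = 0.121 eV.

E = 0.121 eV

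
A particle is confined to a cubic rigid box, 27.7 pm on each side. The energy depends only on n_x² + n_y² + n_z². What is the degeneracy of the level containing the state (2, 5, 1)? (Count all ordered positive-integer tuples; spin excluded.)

degeneracy = 6

The level has n_x² + n_y² + n_z² = 30. The ordered positive-integer solutions are (1, 2, 5), (1, 5, 2), (2, 1, 5), (2, 5, 1), (5, 1, 2), (5, 2, 1).
That gives 6 states.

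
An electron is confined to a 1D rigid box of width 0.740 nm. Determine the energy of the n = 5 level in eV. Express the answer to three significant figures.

E_5 = 17.2 eV

For an infinite well E_n = n²h²/(8m_eL²), so E_1 = h²/(8m_eL²) = (6.626×10^-34)²/(8·9.109×10^-31·(7.40×10^-10 m)²) = 1.100×10^-19 J.
Then E_5 = 5²·E_1 = 25·1.100×10^-19 J = 2.750×10^-18 J.
Converting, E_5 = 2.750×10^-18 J / (1.602×10^-19 J/eV) = 17.2 eV.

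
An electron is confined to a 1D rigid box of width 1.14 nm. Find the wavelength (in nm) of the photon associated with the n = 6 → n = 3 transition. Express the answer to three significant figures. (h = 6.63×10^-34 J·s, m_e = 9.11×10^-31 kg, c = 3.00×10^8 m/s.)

λ = 159 nm

E_1 = h²/(8m_eL²) = 4.641×10^-20 J, so ΔE = (6² − 3²)E_1 = 1.253×10^-18 J.
λ = hc/ΔE = (6.63×10^-34·3.00×10^8)/1.253×10^-18 = 1.59×10^-7 m = 159 nm.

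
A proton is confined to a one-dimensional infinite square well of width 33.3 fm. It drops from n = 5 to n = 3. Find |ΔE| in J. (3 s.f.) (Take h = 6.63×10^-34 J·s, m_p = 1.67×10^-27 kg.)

|ΔE| = 4.75×10^-13 J

E_1 = h²/(8m_pL²) = 2.967×10^-14 J.
|ΔE| = |5² − 3²|·E_1 = 16·2.967×10^-14 J = 4.75×10^-13 J.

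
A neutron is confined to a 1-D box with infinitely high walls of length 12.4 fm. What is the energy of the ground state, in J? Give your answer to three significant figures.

E_1 = 2.13×10^-13 J

For an infinite well E_n = n²h²/(8m_nL²), so E_1 = h²/(8m_nL²) = (6.626×10^-34)²/(8·1.675×10^-27·(1.24×10^-14 m)²) = 2.131×10^-13 J.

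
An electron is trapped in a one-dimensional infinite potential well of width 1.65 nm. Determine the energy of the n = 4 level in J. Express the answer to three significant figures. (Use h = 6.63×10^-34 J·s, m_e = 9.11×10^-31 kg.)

For an infinite well E_n = n²h²/(8m_eL²), so E_1 = h²/(8m_eL²) = (6.63×10^-34)²/(8·9.11×10^-31·(1.65×10^-9 m)²) = 2.215×10^-20 J.
Then E_4 = 4²·E_1 = 16·2.215×10^-20 J = 3.54×10^-19 J.

E_4 = 3.54×10^-19 J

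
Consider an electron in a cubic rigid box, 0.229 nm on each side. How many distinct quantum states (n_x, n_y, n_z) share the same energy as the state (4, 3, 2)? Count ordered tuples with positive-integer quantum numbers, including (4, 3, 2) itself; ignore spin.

degeneracy = 6

The level has n_x² + n_y² + n_z² = 29. The ordered positive-integer solutions are (2, 3, 4), (2, 4, 3), (3, 2, 4), (3, 4, 2), (4, 2, 3), (4, 3, 2).
That gives 6 states.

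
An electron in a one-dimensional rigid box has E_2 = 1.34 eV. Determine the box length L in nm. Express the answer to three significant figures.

From E_n = n²h²/(8m_eL²), L = n·h/√(8m_eE_n).
E_2 = 1.34 eV = 2.147×10^-19 J, so L = 2·6.626×10^-34/√(8·9.109×10^-31·2.147×10^-19) = 1.06×10^-9 m = 1.06 nm.

L = 1.06 nm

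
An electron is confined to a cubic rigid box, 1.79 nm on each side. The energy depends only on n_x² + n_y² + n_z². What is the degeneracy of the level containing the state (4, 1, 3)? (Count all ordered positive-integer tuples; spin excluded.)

The level has n_x² + n_y² + n_z² = 26. The ordered positive-integer solutions are (1, 3, 4), (1, 4, 3), (3, 1, 4), (3, 4, 1), (4, 1, 3), (4, 3, 1).
That gives 6 states.

degeneracy = 6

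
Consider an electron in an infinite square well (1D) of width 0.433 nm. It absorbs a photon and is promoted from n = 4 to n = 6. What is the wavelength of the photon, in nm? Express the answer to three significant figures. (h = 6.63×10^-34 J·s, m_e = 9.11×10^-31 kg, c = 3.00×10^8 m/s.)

λ = 30.9 nm

E_1 = h²/(8m_eL²) = 3.217×10^-19 J, so ΔE = (6² − 4²)E_1 = 6.434×10^-18 J.
λ = hc/ΔE = (6.63×10^-34·3.00×10^8)/6.434×10^-18 = 3.09×10^-8 m = 30.9 nm.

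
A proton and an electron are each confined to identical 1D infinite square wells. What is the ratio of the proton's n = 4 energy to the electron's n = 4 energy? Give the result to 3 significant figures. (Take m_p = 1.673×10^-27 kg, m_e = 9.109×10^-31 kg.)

5.44×10^-4

E_n ∝ 1/m at fixed n and L, so the ratio is m_e/m_p = 9.109×10^-31/1.673×10^-27 = 5.44×10^-4.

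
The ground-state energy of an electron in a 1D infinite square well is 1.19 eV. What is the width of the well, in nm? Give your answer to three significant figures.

From E_n = n²h²/(8m_eL²), L = n·h/√(8m_eE_n).
E_1 = 1.19 eV = 1.906×10^-19 J, so L = 1·6.626×10^-34/√(8·9.109×10^-31·1.906×10^-19) = 5.62×10^-10 m = 0.562 nm.

L = 0.562 nm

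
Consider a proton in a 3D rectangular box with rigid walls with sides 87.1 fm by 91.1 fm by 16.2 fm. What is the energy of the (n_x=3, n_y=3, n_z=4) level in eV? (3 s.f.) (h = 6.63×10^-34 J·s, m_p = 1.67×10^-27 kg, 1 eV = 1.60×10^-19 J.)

E = 1.30×10^7 eV

For a 3D rectangular well E = (h²/8m_p)·Σ n_i²/L_i² = (6.63×10^-34)²/(8·1.67×10^-27) · [3²/(87.1 fm)² + 3²/(91.1 fm)² + 4²/(16.2 fm)²].
Evaluating gives E = 2.081×10^-12 J = 1.30×10^7 eV.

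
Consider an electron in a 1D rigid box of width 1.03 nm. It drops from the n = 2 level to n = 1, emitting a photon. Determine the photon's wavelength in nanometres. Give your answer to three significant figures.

λ = 1.17×10^3 nm

E_1 = h²/(8m_eL²) = 5.679×10^-20 J, so ΔE = (2² − 1²)E_1 = 1.704×10^-19 J.
λ = hc/ΔE = (6.626×10^-34·2.998×10^8)/1.704×10^-19 = 1.17×10^-6 m = 1.17×10^3 nm.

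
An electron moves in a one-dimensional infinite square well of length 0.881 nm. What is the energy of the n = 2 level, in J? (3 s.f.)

E_2 = 3.10×10^-19 J

For an infinite well E_n = n²h²/(8m_eL²), so E_1 = h²/(8m_eL²) = (6.626×10^-34)²/(8·9.109×10^-31·(8.81×10^-10 m)²) = 7.762×10^-20 J.
Then E_2 = 2²·E_1 = 4·7.762×10^-20 J = 3.10×10^-19 J.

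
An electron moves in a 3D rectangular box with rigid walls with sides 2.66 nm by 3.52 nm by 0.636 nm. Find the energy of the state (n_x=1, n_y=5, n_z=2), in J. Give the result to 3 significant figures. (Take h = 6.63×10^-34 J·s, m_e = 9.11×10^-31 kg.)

E = 7.27×10^-19 J

For a 3D rectangular well E = (h²/8m_e)·Σ n_i²/L_i² = (6.63×10^-34)²/(8·9.11×10^-31) · [1²/(2.66 nm)² + 5²/(3.52 nm)² + 2²/(0.636 nm)²].
Evaluating gives E = 7.27×10^-19 J.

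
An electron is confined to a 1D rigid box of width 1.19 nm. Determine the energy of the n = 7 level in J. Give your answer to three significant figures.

E_7 = 2.08×10^-18 J

For an infinite well E_n = n²h²/(8m_eL²), so E_1 = h²/(8m_eL²) = (6.626×10^-34)²/(8·9.109×10^-31·(1.19×10^-9 m)²) = 4.254×10^-20 J.
Then E_7 = 7²·E_1 = 49·4.254×10^-20 J = 2.08×10^-18 J.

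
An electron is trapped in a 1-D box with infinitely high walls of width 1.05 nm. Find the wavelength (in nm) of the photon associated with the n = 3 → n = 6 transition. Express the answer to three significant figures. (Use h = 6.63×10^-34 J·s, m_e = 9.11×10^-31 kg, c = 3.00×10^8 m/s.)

E_1 = h²/(8m_eL²) = 5.471×10^-20 J, so ΔE = (6² − 3²)E_1 = 1.477×10^-18 J.
λ = hc/ΔE = (6.63×10^-34·3.00×10^8)/1.477×10^-18 = 1.35×10^-7 m = 135 nm.

λ = 135 nm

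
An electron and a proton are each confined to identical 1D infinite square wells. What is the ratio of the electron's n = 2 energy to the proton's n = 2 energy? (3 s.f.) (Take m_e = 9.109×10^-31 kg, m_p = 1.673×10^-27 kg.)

E_n ∝ 1/m at fixed n and L, so the ratio is m_p/m_e = 1.673×10^-27/9.109×10^-31 = 1.84×10^3.

1.84×10^3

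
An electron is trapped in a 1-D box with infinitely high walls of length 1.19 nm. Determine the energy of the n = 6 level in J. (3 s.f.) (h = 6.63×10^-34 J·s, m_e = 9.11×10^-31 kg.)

For an infinite well E_n = n²h²/(8m_eL²), so E_1 = h²/(8m_eL²) = (6.63×10^-34)²/(8·9.11×10^-31·(1.19×10^-9 m)²) = 4.259×10^-20 J.
Then E_6 = 6²·E_1 = 36·4.259×10^-20 J = 1.53×10^-18 J.

E_6 = 1.53×10^-18 J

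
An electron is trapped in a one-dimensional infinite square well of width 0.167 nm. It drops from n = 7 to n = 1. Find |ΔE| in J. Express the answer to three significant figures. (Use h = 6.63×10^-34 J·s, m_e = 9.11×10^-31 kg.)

|ΔE| = 1.04×10^-16 J

E_1 = h²/(8m_eL²) = 2.163×10^-18 J.
|ΔE| = |7² − 1²|·E_1 = 48·2.163×10^-18 J = 1.04×10^-16 J.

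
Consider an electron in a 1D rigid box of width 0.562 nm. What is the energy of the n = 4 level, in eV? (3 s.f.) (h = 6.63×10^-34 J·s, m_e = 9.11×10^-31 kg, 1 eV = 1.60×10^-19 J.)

For an infinite well E_n = n²h²/(8m_eL²), so E_1 = h²/(8m_eL²) = (6.63×10^-34)²/(8·9.11×10^-31·(5.62×10^-10 m)²) = 1.910×10^-19 J.
Then E_4 = 4²·E_1 = 16·1.910×10^-19 J = 3.056×10^-18 J.
Converting, E_4 = 3.056×10^-18 J / (1.60×10^-19 J/eV) = 19.1 eV.

E_4 = 19.1 eV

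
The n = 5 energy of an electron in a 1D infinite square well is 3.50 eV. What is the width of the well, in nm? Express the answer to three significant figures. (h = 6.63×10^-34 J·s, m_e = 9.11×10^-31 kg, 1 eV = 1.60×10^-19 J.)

From E_n = n²h²/(8m_eL²), L = n·h/√(8m_eE_n).
E_5 = 3.50 eV = 5.600×10^-19 J, so L = 5·6.63×10^-34/√(8·9.11×10^-31·5.600×10^-19) = 1.64×10^-9 m = 1.64 nm.

L = 1.64 nm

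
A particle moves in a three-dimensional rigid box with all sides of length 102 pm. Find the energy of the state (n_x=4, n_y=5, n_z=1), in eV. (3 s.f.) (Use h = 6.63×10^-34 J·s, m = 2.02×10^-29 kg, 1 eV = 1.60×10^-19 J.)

For a 3D rectangular well E = (h²/8m)·Σ n_i²/L_i² = (6.63×10^-34)²/(8·2.02×10^-29) · [4²/(102 pm)² + 5²/(102 pm)² + 1²/(102 pm)²].
Evaluating gives E = 1.098×10^-17 J = 68.6 eV.

E = 68.6 eV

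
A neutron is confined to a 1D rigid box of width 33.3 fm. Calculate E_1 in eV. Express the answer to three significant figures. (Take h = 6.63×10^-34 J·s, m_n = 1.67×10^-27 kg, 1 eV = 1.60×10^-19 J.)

For an infinite well E_n = n²h²/(8m_nL²), so E_1 = h²/(8m_nL²) = (6.63×10^-34)²/(8·1.67×10^-27·(3.33×10^-14 m)²) = 2.967×10^-14 J.
Converting, E_1 = 2.967×10^-14 J / (1.60×10^-19 J/eV) = 1.85×10^5 eV.

E_1 = 1.85×10^5 eV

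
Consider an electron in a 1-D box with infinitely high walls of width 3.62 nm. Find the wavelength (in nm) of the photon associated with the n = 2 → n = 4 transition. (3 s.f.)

λ = 3.60×10^3 nm

E_1 = h²/(8m_eL²) = 4.598×10^-21 J, so ΔE = (4² − 2²)E_1 = 5.518×10^-20 J.
λ = hc/ΔE = (6.626×10^-34·2.998×10^8)/5.518×10^-20 = 3.60×10^-6 m = 3.60×10^3 nm.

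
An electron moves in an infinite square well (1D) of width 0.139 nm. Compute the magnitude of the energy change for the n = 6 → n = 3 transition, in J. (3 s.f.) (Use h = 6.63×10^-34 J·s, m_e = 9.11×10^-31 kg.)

|ΔE| = 8.43×10^-17 J

E_1 = h²/(8m_eL²) = 3.122×10^-18 J.
|ΔE| = |6² − 3²|·E_1 = 27·3.122×10^-18 J = 8.43×10^-17 J.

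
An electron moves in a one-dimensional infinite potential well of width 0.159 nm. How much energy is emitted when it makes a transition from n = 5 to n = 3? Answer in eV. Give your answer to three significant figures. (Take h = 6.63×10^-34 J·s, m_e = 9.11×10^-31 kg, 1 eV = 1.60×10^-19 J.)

|ΔE| = 239 eV

E_1 = h²/(8m_eL²) = 2.386×10^-18 J.
|ΔE| = |5² − 3²|·E_1 = 16·2.386×10^-18 J = 3.818×10^-17 J = 239 eV.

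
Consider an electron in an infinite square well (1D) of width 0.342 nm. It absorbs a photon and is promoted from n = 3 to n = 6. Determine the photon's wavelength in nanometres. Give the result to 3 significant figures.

E_1 = h²/(8m_eL²) = 5.151×10^-19 J, so ΔE = (6² − 3²)E_1 = 1.391×10^-17 J.
λ = hc/ΔE = (6.626×10^-34·2.998×10^8)/1.391×10^-17 = 1.43×10^-8 m = 14.3 nm.

λ = 14.3 nm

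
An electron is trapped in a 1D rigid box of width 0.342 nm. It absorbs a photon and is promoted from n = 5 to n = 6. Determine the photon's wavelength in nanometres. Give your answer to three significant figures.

λ = 35.1 nm

E_1 = h²/(8m_eL²) = 5.151×10^-19 J, so ΔE = (6² − 5²)E_1 = 5.666×10^-18 J.
λ = hc/ΔE = (6.626×10^-34·2.998×10^8)/5.666×10^-18 = 3.51×10^-8 m = 35.1 nm.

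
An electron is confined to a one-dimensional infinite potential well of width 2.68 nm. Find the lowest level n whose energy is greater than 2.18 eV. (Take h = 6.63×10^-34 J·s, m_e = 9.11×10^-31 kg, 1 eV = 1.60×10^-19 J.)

E_1 = h²/(8m_eL²) = 8.397×10^-21 J = 0.05248 eV.
Need n² > 2.18/0.05248 = 41.54, i.e. n > 6.445.
The smallest integer satisfying this is n = 7.

n = 7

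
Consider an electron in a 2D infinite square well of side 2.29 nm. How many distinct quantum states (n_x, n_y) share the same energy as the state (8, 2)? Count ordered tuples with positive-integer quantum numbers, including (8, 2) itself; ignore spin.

The level has n_x² + n_y² = 68. The ordered positive-integer solutions are (2, 8), (8, 2).
That gives 2 states.

degeneracy = 2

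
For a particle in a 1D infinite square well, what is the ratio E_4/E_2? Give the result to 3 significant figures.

4.00

E_n ∝ n², so E_4/E_2 = 4²/2² = 16/4 = 4.00.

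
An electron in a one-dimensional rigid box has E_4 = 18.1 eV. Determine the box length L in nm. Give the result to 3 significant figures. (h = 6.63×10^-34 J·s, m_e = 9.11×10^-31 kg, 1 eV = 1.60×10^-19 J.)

L = 0.577 nm

From E_n = n²h²/(8m_eL²), L = n·h/√(8m_eE_n).
E_4 = 18.1 eV = 2.896×10^-18 J, so L = 4·6.63×10^-34/√(8·9.11×10^-31·2.896×10^-18) = 5.77×10^-10 m = 0.577 nm.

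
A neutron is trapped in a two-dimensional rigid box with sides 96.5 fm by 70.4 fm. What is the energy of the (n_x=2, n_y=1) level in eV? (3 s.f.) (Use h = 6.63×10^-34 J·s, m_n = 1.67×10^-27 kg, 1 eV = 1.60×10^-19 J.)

For a 2D rectangular well E = (h²/8m_n)·Σ n_i²/L_i² = (6.63×10^-34)²/(8·1.67×10^-27) · [2²/(96.5 fm)² + 1²/(70.4 fm)²].
Evaluating gives E = 2.077×10^-14 J = 1.30×10^5 eV.

E = 1.30×10^5 eV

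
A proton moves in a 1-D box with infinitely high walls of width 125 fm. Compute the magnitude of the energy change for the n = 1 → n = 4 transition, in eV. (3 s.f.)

E_1 = h²/(8m_pL²) = 2.099×10^-15 J.
|ΔE| = |1² − 4²|·E_1 = 15·2.099×10^-15 J = 3.148×10^-14 J = 1.97×10^5 eV.

|ΔE| = 1.97×10^5 eV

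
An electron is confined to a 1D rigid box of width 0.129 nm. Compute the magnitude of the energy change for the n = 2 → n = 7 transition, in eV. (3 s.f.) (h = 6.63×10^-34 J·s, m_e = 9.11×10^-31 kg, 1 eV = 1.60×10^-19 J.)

E_1 = h²/(8m_eL²) = 3.624×10^-18 J.
|ΔE| = |2² − 7²|·E_1 = 45·3.624×10^-18 J = 1.631×10^-16 J = 1.02×10^3 eV.

|ΔE| = 1.02×10^3 eV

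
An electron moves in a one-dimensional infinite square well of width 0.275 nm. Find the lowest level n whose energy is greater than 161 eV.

E_1 = h²/(8m_eL²) = 7.967×10^-19 J = 4.973 eV.
Need n² > 161/4.973 = 32.37, i.e. n > 5.689.
The smallest integer satisfying this is n = 6.

n = 6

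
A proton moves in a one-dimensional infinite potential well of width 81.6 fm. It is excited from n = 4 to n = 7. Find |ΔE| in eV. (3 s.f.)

|ΔE| = 1.01×10^6 eV

E_1 = h²/(8m_pL²) = 4.926×10^-15 J.
|ΔE| = |4² − 7²|·E_1 = 33·4.926×10^-15 J = 1.626×10^-13 J = 1.01×10^6 eV.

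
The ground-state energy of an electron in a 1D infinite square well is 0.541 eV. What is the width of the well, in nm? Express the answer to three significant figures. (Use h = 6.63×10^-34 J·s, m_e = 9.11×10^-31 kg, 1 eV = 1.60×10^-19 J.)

From E_n = n²h²/(8m_eL²), L = n·h/√(8m_eE_n).
E_1 = 0.541 eV = 8.656×10^-20 J, so L = 1·6.63×10^-34/√(8·9.11×10^-31·8.656×10^-20) = 8.35×10^-10 m = 0.835 nm.

L = 0.835 nm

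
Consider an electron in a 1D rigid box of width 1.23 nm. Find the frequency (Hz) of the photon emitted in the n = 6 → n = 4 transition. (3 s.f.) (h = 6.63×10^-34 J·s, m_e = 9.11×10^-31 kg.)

E_1 = h²/(8m_eL²) = 3.987×10^-20 J and ΔE = (6² − 4²)E_1 = 7.974×10^-19 J.
f = ΔE/h = 7.974×10^-19/6.63×10^-34 = 1.20×10^15 Hz.

f = 1.20×10^15 Hz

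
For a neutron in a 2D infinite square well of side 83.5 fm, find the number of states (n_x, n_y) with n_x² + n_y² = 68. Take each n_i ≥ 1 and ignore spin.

degeneracy = 2

The level has n_x² + n_y² = 68. The ordered positive-integer solutions are (2, 8), (8, 2).
That gives 2 states.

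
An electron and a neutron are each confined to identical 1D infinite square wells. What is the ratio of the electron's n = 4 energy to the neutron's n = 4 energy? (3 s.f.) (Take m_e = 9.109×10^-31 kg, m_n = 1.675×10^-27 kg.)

E_n ∝ 1/m at fixed n and L, so the ratio is m_n/m_e = 1.675×10^-27/9.109×10^-31 = 1.84×10^3.

1.84×10^3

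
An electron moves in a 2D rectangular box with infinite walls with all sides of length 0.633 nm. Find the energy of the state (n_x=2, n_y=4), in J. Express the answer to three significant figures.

E = 3.01×10^-18 J

For a 2D rectangular well E = (h²/8m_e)·Σ n_i²/L_i² = (6.626×10^-34)²/(8·9.109×10^-31) · [2²/(0.633 nm)² + 4²/(0.633 nm)²].
Evaluating gives E = 3.01×10^-18 J.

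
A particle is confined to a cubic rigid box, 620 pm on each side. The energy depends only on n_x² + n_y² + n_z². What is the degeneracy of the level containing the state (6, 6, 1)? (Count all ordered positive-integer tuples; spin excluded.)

degeneracy = 3

The level has n_x² + n_y² + n_z² = 73. The ordered positive-integer solutions are (1, 6, 6), (6, 1, 6), (6, 6, 1).
That gives 3 states.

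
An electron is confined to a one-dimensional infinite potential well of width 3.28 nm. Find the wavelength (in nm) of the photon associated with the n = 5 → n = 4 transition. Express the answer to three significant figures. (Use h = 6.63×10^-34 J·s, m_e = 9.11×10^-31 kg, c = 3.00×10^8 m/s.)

λ = 3.94×10^3 nm

E_1 = h²/(8m_eL²) = 5.606×10^-21 J, so ΔE = (5² − 4²)E_1 = 5.045×10^-20 J.
λ = hc/ΔE = (6.63×10^-34·3.00×10^8)/5.045×10^-20 = 3.94×10^-6 m = 3.94×10^3 nm.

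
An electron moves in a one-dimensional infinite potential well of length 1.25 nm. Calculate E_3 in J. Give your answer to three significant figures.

For an infinite well E_n = n²h²/(8m_eL²), so E_1 = h²/(8m_eL²) = (6.626×10^-34)²/(8·9.109×10^-31·(1.25×10^-9 m)²) = 3.856×10^-20 J.
Then E_3 = 3²·E_1 = 9·3.856×10^-20 J = 3.47×10^-19 J.

E_3 = 3.47×10^-19 J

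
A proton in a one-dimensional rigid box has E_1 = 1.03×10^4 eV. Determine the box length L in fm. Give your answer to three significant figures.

From E_n = n²h²/(8m_pL²), L = n·h/√(8m_pE_n).
E_1 = 1.03×10^4 eV = 1.650×10^-15 J, so L = 1·6.626×10^-34/√(8·1.673×10^-27·1.650×10^-15) = 1.41×10^-13 m = 141 fm.

L = 141 fm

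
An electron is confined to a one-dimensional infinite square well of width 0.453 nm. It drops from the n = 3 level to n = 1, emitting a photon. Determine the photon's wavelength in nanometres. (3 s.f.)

E_1 = h²/(8m_eL²) = 2.936×10^-19 J, so ΔE = (3² − 1²)E_1 = 2.349×10^-18 J.
λ = hc/ΔE = (6.626×10^-34·2.998×10^8)/2.349×10^-18 = 8.46×10^-8 m = 84.6 nm.

λ = 84.6 nm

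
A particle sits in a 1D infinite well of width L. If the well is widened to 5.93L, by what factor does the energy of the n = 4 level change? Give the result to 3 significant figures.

0.0284

E_n ∝ 1/L², so the energy scales by 1/5.93² = 0.0284.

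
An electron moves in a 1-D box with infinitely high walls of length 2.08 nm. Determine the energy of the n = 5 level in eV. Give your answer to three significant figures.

E_5 = 2.17 eV

For an infinite well E_n = n²h²/(8m_eL²), so E_1 = h²/(8m_eL²) = (6.626×10^-34)²/(8·9.109×10^-31·(2.08×10^-9 m)²) = 1.393×10^-20 J.
Then E_5 = 5²·E_1 = 25·1.393×10^-20 J = 3.483×10^-19 J.
Converting, E_5 = 3.483×10^-19 J / (1.602×10^-19 J/eV) = 2.17 eV.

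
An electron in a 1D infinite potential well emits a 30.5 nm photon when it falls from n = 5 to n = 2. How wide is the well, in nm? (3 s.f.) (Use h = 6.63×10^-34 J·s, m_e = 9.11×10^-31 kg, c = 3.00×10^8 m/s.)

L = 0.441 nm

The photon carries ΔE = hc/λ = 6.63×10^-34·3.00×10^8/3.05×10^-8 m = 6.521×10^-18 J.
Since ΔE = (5² − 2²)E_1, E_1 = 3.105×10^-19 J, and L = h/√(8m_eE_1) = 4.41×10^-10 m = 0.441 nm.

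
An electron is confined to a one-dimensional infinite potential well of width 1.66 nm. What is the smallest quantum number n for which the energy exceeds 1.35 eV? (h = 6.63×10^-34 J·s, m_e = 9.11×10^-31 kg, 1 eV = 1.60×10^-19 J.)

E_1 = h²/(8m_eL²) = 2.189×10^-20 J = 0.1368 eV.
Need n² > 1.35/0.1368 = 9.868, i.e. n > 3.141.
The smallest integer satisfying this is n = 4.

n = 4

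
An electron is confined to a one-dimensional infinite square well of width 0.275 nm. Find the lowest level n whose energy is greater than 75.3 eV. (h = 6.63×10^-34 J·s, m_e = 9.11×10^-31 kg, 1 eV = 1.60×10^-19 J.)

n = 4

E_1 = h²/(8m_eL²) = 7.975×10^-19 J = 4.984 eV.
Need n² > 75.3/4.984 = 15.11, i.e. n > 3.887.
The smallest integer satisfying this is n = 4.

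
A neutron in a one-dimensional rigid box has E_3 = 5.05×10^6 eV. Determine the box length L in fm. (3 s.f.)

From E_n = n²h²/(8m_nL²), L = n·h/√(8m_nE_n).
E_3 = 5.05×10^6 eV = 8.090×10^-13 J, so L = 3·6.626×10^-34/√(8·1.675×10^-27·8.090×10^-13) = 1.91×10^-14 m = 19.1 fm.

L = 19.1 fm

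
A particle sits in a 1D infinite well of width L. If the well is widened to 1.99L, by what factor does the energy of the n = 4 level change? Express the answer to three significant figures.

0.253

E_n ∝ 1/L², so the energy scales by 1/1.99² = 0.253.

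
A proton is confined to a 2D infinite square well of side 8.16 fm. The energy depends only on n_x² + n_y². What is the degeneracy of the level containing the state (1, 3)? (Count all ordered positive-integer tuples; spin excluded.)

degeneracy = 2

The level has n_x² + n_y² = 10. The ordered positive-integer solutions are (1, 3), (3, 1).
That gives 2 states.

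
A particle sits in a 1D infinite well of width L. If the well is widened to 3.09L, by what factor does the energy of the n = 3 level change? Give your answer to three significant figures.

0.105

E_n ∝ 1/L², so the energy scales by 1/3.09² = 0.105.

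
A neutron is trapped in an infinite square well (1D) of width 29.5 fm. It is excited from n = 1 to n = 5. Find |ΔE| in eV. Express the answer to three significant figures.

|ΔE| = 5.64×10^6 eV

E_1 = h²/(8m_nL²) = 3.765×10^-14 J.
|ΔE| = |1² − 5²|·E_1 = 24·3.765×10^-14 J = 9.036×10^-13 J = 5.64×10^6 eV.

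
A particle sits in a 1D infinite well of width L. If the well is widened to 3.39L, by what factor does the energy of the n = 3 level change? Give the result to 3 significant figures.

0.0870

E_n ∝ 1/L², so the energy scales by 1/3.39² = 0.0870.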